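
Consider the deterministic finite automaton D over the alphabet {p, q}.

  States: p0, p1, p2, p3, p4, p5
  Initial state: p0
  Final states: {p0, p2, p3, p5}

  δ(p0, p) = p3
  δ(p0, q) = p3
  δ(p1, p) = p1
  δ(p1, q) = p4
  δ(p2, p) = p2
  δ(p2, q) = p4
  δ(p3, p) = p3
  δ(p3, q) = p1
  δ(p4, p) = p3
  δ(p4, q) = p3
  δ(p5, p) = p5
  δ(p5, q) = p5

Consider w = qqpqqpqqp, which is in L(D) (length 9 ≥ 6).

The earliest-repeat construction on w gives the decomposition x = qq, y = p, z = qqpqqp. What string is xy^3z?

xy^3z = qq·p·p·p·qqpqqp = qqpppqqpqqp.
Reading y = p takes D from p1 back to p1, so after x·y·y·y the machine is still in p1, and z then leads to the accepting state p3. Hence qqpppqqpqqp ∈ L(D).

qqpppqqpqqp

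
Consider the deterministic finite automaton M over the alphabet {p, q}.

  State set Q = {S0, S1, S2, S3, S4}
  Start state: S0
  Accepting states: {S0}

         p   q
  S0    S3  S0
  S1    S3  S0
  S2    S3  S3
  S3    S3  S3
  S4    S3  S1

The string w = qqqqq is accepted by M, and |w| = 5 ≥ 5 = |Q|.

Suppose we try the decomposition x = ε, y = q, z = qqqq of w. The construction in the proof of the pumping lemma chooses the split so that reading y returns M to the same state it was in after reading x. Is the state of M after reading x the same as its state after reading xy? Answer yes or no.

Run of M on the first 1 characters of w = q:
  step 0: S0  (start)
  step 1: S0  (read q: S0→S0)

After x (step 0): S0. After xy (step 1): S0.
They match, so y = q drives M around a cycle from S0 back to itself; pumping y any number of times keeps M in S0 before reading z, and xyⁱz ∈ L(M) for every i ≥ 0.

yes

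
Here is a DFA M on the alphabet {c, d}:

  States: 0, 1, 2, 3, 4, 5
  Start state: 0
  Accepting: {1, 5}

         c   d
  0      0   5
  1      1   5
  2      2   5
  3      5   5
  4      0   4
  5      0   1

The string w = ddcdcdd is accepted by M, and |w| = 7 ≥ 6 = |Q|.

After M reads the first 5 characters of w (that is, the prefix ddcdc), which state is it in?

Run of M on the first 5 characters of w = d d c d c:
  step 0: 0  (start)
  step 1: 5  (read d: 0→5)
  step 2: 1  (read d: 5→1)
  step 3: 1  (read c: 1→1)
  step 4: 5  (read d: 1→5)
  step 5: 0  (read c: 5→0)

After reading 5 characters, M is in state 0.

0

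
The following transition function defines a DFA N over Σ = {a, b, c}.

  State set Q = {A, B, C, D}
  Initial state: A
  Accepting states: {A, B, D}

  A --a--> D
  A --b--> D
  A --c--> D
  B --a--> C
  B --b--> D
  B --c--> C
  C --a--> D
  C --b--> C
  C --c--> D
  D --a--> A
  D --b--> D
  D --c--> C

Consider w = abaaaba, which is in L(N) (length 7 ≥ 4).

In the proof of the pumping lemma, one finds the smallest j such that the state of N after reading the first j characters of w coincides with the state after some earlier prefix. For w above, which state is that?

D

Run of N on w = a b a a a b a:
  step 0: A  (start)
  step 1: D  (read a: A→D)
  step 2: D  (read b: D→D)   ← first repeat (D seen earlier)
  step 3: A  (read a: D→A)
  step 4: D  (read a: A→D)
  step 5: A  (read a: D→A)
  step 6: D  (read b: A→D)
  step 7: A  (read a: D→A)

The earliest repeat is at step j = 2: N is in D, which it already visited at step i = 1.
Since N has 4 states, any run of length ≥ 4 visits 4+1 states, so by pigeonhole some state repeats within the first 4 steps — that repeat gives the pumpable loop.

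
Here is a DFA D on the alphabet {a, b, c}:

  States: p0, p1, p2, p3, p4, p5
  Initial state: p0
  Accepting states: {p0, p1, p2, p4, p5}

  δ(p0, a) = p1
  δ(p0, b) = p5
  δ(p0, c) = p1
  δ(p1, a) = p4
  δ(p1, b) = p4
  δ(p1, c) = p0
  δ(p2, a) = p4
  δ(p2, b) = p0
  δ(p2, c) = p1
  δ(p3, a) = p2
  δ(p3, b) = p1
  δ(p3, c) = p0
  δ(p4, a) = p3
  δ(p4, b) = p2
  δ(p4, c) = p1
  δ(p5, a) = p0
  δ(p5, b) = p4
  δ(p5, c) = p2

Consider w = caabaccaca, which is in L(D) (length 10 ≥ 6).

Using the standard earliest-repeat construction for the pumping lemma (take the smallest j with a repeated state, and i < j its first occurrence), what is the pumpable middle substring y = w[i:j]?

State sequence: p0 -c-> p1 -a-> p4 -a-> p3 -b-> p1 -a-> p4 -c-> p1 -c-> p0 -a-> p1 -c-> p0 -a-> p1
First repeat at step 4: p1 was already visited.

So i = 1, j = 4, giving x = w[0:1] = c, y = w[1:4] = aab, z = w[4:10] = accaca.
Check: |xy| = 4 ≤ 6 and |y| = 3 ≥ 1. Reading y takes D from p1 back to p1, so every xyⁱz is accepted.

aab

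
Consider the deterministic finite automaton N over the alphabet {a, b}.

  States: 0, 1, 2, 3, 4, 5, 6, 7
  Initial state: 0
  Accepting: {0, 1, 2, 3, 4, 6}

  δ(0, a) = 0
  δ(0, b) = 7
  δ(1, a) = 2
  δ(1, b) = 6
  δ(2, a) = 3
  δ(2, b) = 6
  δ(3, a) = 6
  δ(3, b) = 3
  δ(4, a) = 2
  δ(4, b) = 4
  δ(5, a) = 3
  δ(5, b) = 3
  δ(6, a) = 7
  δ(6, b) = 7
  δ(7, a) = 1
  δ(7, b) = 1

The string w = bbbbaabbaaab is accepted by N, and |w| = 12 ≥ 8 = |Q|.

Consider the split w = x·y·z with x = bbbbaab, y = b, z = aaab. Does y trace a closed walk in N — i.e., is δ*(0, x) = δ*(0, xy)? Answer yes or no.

no

Run of N on the first 8 characters of w = b b b b a a b b:
  step 0: 0  (start)
  step 1: 7  (read b: 0→7)
  step 2: 1  (read b: 7→1)
  step 3: 6  (read b: 1→6)
  step 4: 7  (read b: 6→7)
  step 5: 1  (read a: 7→1)
  step 6: 2  (read a: 1→2)
  step 7: 6  (read b: 2→6)
  step 8: 7  (read b: 6→7)

After x (step 7): 6. After xy (step 8): 7.
They differ (6 ≠ 7), so y is not a cycle from the state after x; this split is not the one the pumping-lemma construction produces, and pumping y need not keep the string in L(N).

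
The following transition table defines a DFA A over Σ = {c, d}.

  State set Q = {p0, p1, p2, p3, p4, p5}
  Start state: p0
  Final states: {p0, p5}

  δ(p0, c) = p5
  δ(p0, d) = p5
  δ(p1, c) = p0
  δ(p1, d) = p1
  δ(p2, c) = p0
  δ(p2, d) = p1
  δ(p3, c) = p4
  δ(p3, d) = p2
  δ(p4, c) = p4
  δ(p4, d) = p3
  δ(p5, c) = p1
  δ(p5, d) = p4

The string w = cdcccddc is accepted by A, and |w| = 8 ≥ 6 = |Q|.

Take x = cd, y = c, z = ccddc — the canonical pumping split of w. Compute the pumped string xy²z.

xy^2z = cd·c·c·ccddc = cdccccddc.
Reading y = c takes A from p4 back to p4, so after x·y·y the machine is still in p4, and z then leads to the accepting state p0. Hence cdccccddc ∈ L(A).

cdccccddc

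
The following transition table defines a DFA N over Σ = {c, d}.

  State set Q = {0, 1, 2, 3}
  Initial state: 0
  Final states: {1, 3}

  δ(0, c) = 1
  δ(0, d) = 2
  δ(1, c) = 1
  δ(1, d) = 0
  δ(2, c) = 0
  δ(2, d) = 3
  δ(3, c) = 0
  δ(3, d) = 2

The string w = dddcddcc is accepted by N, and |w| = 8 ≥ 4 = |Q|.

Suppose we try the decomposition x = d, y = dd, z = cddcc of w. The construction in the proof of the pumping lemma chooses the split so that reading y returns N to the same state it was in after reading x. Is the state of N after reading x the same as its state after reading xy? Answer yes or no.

Run of N on the first 3 characters of w = d d d:
  step 0: 0  (start)
  step 1: 2  (read d: 0→2)
  step 2: 3  (read d: 2→3)
  step 3: 2  (read d: 3→2)

After x (step 1): 2. After xy (step 3): 2.
They match, so y = dd drives N around a cycle from 2 back to itself; pumping y any number of times keeps N in 2 before reading z, and xyⁱz ∈ L(N) for every i ≥ 0.

yes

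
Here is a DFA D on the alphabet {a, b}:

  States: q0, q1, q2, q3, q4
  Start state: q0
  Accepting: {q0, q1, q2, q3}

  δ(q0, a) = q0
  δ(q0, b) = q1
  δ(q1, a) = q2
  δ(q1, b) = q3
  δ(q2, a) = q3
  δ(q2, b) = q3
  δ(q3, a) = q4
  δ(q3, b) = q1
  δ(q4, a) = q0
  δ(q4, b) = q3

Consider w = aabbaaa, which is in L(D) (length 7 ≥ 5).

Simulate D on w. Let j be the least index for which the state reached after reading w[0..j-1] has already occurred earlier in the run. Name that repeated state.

State sequence: q0 -a-> q0 -a-> q0 -b-> q1 -b-> q3 -a-> q4 -a-> q0 -a-> q0
First repeat at step 1: q0 was already visited.

The earliest repeat is at step j = 1: D is in q0, which it already visited at step i = 0.
Since D has 5 states, any run of length ≥ 5 visits 5+1 states, so by pigeonhole some state repeats within the first 5 steps — that repeat gives the pumpable loop.

q0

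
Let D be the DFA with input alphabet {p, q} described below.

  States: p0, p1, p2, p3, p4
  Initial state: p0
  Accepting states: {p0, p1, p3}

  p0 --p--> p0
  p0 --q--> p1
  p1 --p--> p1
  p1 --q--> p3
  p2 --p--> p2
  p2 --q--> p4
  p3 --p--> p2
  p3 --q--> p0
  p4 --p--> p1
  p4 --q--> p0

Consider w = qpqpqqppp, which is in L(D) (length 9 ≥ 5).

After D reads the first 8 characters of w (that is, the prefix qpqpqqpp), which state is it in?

p0

State sequence: p0 -q-> p1 -p-> p1 -q-> p3 -p-> p2 -q-> p4 -q-> p0 -p-> p0 -p-> p0

After reading 8 characters, D is in state p0.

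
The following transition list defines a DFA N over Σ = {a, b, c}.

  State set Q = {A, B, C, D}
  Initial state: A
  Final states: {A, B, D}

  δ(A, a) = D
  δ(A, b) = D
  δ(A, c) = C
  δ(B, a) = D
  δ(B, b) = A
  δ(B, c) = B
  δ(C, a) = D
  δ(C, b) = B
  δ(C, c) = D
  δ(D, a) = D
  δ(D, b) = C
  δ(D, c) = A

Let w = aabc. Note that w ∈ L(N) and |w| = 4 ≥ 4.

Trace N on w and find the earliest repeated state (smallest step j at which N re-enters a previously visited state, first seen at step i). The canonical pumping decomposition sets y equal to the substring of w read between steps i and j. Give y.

a

State sequence: A -a-> D -a-> D -b-> C -c-> D
First repeat at step 2: D was already visited.

So i = 1, j = 2, giving x = w[0:1] = a, y = w[1:2] = a, z = w[2:4] = bc.
Check: |xy| = 2 ≤ 4 and |y| = 1 ≥ 1. Reading y takes N from D back to D, so every xyⁱz is accepted.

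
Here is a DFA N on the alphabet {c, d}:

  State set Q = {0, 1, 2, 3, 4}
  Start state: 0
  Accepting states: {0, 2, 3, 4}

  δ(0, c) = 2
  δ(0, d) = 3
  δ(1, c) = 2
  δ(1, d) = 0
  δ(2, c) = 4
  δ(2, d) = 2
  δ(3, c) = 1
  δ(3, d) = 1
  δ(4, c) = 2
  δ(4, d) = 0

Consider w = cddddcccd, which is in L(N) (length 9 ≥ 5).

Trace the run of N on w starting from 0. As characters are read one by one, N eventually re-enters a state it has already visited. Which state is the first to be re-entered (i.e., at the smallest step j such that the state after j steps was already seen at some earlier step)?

Run of N on w = c d d d d c c c d:
  step 0: 0  (start)
  step 1: 2  (read c: 0→2)
  step 2: 2  (read d: 2→2)   ← first repeat (2 seen earlier)
  step 3: 2  (read d: 2→2)
  step 4: 2  (read d: 2→2)
  step 5: 2  (read d: 2→2)
  step 6: 4  (read c: 2→4)
  step 7: 2  (read c: 4→2)
  step 8: 4  (read c: 2→4)
  step 9: 0  (read d: 4→0)

The earliest repeat is at step j = 2: N is in 2, which it already visited at step i = 1.
Pumping length from the standard proof: p = 5 (the number of states). The repeated state found above gives |xy| = j ≤ 5 and |y| = j − i ≥ 1.

2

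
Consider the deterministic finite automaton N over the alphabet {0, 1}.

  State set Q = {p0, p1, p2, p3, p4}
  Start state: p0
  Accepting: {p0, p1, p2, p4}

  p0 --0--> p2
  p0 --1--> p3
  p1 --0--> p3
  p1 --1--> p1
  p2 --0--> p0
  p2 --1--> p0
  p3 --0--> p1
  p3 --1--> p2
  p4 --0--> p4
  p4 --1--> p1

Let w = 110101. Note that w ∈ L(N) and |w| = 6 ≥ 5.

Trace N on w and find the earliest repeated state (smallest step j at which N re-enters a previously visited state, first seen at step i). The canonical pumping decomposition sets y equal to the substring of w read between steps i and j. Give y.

State sequence: p0 -1-> p3 -1-> p2 -0-> p0 -1-> p3 -0-> p1 -1-> p1
First repeat at step 3: p0 was already visited.

So i = 0, j = 3, giving x = w[0:0] = ε, y = w[0:3] = 110, z = w[3:6] = 101.
Check: |xy| = 3 ≤ 5 and |y| = 3 ≥ 1. Reading y takes N from p0 back to p0, so every xyⁱz is accepted.

110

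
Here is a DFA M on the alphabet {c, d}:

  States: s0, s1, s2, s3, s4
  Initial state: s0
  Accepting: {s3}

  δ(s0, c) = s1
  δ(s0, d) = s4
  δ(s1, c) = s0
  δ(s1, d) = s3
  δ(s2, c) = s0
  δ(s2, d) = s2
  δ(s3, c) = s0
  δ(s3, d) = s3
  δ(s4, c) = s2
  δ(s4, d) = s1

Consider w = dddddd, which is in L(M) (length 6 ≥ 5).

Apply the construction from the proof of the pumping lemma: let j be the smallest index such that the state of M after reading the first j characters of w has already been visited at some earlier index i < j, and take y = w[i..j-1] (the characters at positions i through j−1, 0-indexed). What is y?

Run of M on w = d d d d d d:
  step 0: s0  (start)
  step 1: s4  (read d: s0→s4)
  step 2: s1  (read d: s4→s1)
  step 3: s3  (read d: s1→s3)
  step 4: s3  (read d: s3→s3)   ← first repeat (s3 seen earlier)
  step 5: s3  (read d: s3→s3)
  step 6: s3  (read d: s3→s3)

So i = 3, j = 4, giving x = w[0:3] = ddd, y = w[3:4] = d, z = w[4:6] = dd.
Check: |xy| = 4 ≤ 5 and |y| = 1 ≥ 1. Reading y takes M from s3 back to s3, so every xyⁱz is accepted.

d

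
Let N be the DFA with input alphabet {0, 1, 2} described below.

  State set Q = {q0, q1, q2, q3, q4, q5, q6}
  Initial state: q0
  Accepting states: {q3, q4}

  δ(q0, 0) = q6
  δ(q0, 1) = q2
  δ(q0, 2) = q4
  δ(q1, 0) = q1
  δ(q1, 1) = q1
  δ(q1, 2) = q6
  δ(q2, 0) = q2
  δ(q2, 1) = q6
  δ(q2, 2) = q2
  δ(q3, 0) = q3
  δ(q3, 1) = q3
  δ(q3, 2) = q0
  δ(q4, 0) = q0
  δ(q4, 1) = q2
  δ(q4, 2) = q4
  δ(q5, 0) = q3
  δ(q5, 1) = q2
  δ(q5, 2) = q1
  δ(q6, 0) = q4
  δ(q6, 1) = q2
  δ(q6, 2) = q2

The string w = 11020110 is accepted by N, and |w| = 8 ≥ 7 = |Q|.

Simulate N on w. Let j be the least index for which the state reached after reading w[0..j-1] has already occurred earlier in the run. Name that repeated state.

q4

State sequence: q0 -1-> q2 -1-> q6 -0-> q4 -2-> q4 -0-> q0 -1-> q2 -1-> q6 -0-> q4
First repeat at step 4: q4 was already visited.

The earliest repeat is at step j = 4: N is in q4, which it already visited at step i = 3.
Pumping length from the standard proof: p = 7 (the number of states). The repeated state found above gives |xy| = j ≤ 7 and |y| = j − i ≥ 1.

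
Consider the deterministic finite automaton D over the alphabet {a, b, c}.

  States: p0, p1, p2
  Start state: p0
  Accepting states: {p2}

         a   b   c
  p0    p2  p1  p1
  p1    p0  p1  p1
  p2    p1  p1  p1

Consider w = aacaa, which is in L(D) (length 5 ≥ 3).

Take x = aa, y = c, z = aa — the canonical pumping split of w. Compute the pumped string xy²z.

xy^2z = aa·c·c·aa = aaccaa.
Reading y = c takes D from p1 back to p1, so after x·y·y the machine is still in p1, and z then leads to the accepting state p2. Hence aaccaa ∈ L(D).

aaccaa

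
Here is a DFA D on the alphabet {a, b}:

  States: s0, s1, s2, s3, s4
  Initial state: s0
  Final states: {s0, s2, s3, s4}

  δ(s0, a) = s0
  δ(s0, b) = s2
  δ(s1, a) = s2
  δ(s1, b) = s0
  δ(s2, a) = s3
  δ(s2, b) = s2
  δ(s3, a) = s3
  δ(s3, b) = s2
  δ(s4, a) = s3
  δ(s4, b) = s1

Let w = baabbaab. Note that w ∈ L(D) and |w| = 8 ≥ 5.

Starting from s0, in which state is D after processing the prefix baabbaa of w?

State sequence: s0 -b-> s2 -a-> s3 -a-> s3 -b-> s2 -b-> s2 -a-> s3 -a-> s3

After reading 7 characters, D is in state s3.

s3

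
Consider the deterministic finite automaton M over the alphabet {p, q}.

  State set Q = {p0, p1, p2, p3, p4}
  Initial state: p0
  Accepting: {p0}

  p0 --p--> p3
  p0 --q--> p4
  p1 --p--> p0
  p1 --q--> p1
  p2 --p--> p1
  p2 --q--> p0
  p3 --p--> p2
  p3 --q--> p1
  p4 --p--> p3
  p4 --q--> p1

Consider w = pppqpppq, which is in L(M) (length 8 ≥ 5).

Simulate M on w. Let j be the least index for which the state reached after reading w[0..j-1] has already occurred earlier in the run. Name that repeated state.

Run of M on w = p p p q p p p q:
  step 0: p0  (start)
  step 1: p3  (read p: p0→p3)
  step 2: p2  (read p: p3→p2)
  step 3: p1  (read p: p2→p1)
  step 4: p1  (read q: p1→p1)   ← first repeat (p1 seen earlier)
  step 5: p0  (read p: p1→p0)
  step 6: p3  (read p: p0→p3)
  step 7: p2  (read p: p3→p2)
  step 8: p0  (read q: p2→p0)

The earliest repeat is at step j = 4: M is in p1, which it already visited at step i = 3.

p1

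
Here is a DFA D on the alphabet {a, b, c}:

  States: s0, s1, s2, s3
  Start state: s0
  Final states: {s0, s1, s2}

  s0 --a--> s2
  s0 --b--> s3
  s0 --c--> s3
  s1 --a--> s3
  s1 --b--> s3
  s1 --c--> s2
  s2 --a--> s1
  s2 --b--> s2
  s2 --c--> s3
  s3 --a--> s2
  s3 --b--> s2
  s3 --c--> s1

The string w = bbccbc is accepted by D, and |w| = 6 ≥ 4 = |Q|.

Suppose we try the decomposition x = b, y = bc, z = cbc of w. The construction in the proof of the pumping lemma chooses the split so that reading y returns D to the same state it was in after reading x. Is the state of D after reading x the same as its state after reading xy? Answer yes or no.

yes

State sequence: s0 -b-> s3 -b-> s2 -c-> s3

After x (step 1): s3. After xy (step 3): s3.
They match, so y = bc drives D around a cycle from s3 back to itself; pumping y any number of times keeps D in s3 before reading z, and xyⁱz ∈ L(D) for every i ≥ 0.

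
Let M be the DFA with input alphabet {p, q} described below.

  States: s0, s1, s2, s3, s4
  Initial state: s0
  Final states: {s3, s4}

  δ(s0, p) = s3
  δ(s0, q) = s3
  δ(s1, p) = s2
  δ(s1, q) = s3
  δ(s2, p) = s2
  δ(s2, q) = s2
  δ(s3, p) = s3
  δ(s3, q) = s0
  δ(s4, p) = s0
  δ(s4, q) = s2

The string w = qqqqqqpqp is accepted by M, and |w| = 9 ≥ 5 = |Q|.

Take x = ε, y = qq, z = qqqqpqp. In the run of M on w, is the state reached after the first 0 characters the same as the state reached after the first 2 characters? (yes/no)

yes

State sequence: s0 -q-> s3 -q-> s0

After x (step 0): s0. After xy (step 2): s0.
They match, so y = qq drives M around a cycle from s0 back to itself; pumping y any number of times keeps M in s0 before reading z, and xyⁱz ∈ L(M) for every i ≥ 0.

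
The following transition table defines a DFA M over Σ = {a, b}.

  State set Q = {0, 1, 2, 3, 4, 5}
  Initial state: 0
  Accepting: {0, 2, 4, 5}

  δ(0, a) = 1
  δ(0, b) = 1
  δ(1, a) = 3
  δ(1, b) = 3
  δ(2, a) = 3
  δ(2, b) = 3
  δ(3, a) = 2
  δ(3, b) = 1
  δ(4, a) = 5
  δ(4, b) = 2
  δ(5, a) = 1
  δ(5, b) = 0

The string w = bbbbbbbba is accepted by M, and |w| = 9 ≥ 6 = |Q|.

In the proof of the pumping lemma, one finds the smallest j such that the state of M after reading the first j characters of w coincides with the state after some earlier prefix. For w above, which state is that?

1

State sequence: 0 -b-> 1 -b-> 3 -b-> 1 -b-> 3 -b-> 1 -b-> 3 -b-> 1 -b-> 3 -a-> 2
First repeat at step 3: 1 was already visited.

The earliest repeat is at step j = 3: M is in 1, which it already visited at step i = 1.
Since M has 6 states, any run of length ≥ 6 visits 6+1 states, so by pigeonhole some state repeats within the first 6 steps — that repeat gives the pumpable loop.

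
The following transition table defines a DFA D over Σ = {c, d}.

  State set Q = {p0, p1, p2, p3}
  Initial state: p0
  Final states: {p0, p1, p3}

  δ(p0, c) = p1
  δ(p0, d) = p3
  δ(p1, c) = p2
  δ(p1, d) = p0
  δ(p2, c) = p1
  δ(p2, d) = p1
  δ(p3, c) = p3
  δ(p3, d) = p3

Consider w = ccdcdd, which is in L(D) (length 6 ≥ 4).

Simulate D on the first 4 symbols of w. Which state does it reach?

Run of D on the first 4 characters of w = c c d c:
  step 0: p0  (start)
  step 1: p1  (read c: p0→p1)
  step 2: p2  (read c: p1→p2)
  step 3: p1  (read d: p2→p1)
  step 4: p2  (read c: p1→p2)

After reading 4 characters, D is in state p2.

p2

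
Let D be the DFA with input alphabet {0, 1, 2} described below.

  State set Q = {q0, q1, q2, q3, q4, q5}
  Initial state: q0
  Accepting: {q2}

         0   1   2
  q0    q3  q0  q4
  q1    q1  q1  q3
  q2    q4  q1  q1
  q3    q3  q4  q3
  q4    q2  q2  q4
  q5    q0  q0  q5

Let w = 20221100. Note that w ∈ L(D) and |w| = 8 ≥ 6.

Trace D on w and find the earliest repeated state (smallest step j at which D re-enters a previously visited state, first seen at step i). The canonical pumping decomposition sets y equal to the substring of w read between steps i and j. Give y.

0221

State sequence: q0 -2-> q4 -0-> q2 -2-> q1 -2-> q3 -1-> q4 -1-> q2 -0-> q4 -0-> q2
First repeat at step 5: q4 was already visited.

So i = 1, j = 5, giving x = w[0:1] = 2, y = w[1:5] = 0221, z = w[5:8] = 100.
Check: |xy| = 5 ≤ 6 and |y| = 4 ≥ 1. Reading y takes D from q4 back to q4, so every xyⁱz is accepted.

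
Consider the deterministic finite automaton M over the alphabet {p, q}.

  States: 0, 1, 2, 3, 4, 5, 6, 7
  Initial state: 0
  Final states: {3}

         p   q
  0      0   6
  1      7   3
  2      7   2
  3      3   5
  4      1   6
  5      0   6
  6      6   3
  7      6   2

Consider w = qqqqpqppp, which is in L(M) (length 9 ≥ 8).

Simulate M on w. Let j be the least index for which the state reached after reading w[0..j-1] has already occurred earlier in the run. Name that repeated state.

Run of M on w = q q q q p q p p p:
  step 0: 0  (start)
  step 1: 6  (read q: 0→6)
  step 2: 3  (read q: 6→3)
  step 3: 5  (read q: 3→5)
  step 4: 6  (read q: 5→6)   ← first repeat (6 seen earlier)
  step 5: 6  (read p: 6→6)
  step 6: 3  (read q: 6→3)
  step 7: 3  (read p: 3→3)
  step 8: 3  (read p: 3→3)
  step 9: 3  (read p: 3→3)

The earliest repeat is at step j = 4: M is in 6, which it already visited at step i = 1.
Since M has 8 states, any run of length ≥ 8 visits 8+1 states, so by pigeonhole some state repeats within the first 8 steps — that repeat gives the pumpable loop.

6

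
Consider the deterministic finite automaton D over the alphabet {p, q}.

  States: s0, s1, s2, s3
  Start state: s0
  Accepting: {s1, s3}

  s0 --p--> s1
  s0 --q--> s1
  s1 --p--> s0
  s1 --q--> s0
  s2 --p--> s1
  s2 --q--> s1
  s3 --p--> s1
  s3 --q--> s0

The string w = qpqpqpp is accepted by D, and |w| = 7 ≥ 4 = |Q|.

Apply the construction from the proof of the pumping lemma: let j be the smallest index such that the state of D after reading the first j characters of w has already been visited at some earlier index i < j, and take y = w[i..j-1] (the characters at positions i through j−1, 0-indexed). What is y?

State sequence: s0 -q-> s1 -p-> s0 -q-> s1 -p-> s0 -q-> s1 -p-> s0 -p-> s1
First repeat at step 2: s0 was already visited.

So i = 0, j = 2, giving x = w[0:0] = ε, y = w[0:2] = qp, z = w[2:7] = qpqpp.
Check: |xy| = 2 ≤ 4 and |y| = 2 ≥ 1. Reading y takes D from s0 back to s0, so every xyⁱz is accepted.

qp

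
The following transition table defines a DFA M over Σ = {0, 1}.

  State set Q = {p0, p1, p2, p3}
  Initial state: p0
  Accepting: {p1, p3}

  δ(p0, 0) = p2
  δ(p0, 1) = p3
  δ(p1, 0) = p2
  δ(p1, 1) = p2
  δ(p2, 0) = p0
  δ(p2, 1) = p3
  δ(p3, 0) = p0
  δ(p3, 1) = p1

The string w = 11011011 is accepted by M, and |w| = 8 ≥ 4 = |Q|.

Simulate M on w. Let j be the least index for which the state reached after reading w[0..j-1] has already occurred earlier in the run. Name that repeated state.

State sequence: p0 -1-> p3 -1-> p1 -0-> p2 -1-> p3 -1-> p1 -0-> p2 -1-> p3 -1-> p1
First repeat at step 4: p3 was already visited.

The earliest repeat is at step j = 4: M is in p3, which it already visited at step i = 1.
Since M has 4 states, any run of length ≥ 4 visits 4+1 states, so by pigeonhole some state repeats within the first 4 steps — that repeat gives the pumpable loop.

p3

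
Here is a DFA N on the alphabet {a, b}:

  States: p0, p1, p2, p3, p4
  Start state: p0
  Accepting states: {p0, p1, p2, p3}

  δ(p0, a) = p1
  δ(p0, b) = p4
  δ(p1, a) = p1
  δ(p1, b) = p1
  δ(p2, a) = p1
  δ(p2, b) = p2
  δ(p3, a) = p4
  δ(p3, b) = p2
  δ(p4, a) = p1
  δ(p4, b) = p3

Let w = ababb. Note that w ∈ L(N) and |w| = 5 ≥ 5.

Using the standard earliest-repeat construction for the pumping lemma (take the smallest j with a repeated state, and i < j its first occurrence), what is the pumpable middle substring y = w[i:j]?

b

Run of N on w = a b a b b:
  step 0: p0  (start)
  step 1: p1  (read a: p0→p1)
  step 2: p1  (read b: p1→p1)   ← first repeat (p1 seen earlier)
  step 3: p1  (read a: p1→p1)
  step 4: p1  (read b: p1→p1)
  step 5: p1  (read b: p1→p1)

So i = 1, j = 2, giving x = w[0:1] = a, y = w[1:2] = b, z = w[2:5] = abb.
Check: |xy| = 2 ≤ 5 and |y| = 1 ≥ 1. Reading y takes N from p1 back to p1, so every xyⁱz is accepted.
Since N has 5 states, any run of length ≥ 5 visits 5+1 states, so by pigeonhole some state repeats within the first 5 steps — that repeat gives the pumpable loop.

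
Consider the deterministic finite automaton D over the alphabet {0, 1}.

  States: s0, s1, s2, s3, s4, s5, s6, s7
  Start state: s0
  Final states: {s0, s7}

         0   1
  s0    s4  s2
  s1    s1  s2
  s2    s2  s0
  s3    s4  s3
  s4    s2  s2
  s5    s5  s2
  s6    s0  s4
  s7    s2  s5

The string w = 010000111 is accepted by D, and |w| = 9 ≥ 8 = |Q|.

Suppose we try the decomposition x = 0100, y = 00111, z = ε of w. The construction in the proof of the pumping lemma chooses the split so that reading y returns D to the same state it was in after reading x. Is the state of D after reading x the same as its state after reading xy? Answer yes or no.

State sequence: s0 -0-> s4 -1-> s2 -0-> s2 -0-> s2 -0-> s2 -0-> s2 -1-> s0 -1-> s2 -1-> s0

After x (step 4): s2. After xy (step 9): s0.
They differ (s2 ≠ s0), so y is not a cycle from the state after x; this split is not the one the pumping-lemma construction produces, and pumping y need not keep the string in L(D).

no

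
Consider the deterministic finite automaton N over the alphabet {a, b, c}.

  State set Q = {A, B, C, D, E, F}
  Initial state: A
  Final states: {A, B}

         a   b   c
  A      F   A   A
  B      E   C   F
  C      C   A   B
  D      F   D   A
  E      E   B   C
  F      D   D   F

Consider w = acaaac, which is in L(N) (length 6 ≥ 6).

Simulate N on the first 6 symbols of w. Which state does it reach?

A

Run of N on the first 6 characters of w = a c a a a c:
  step 0: A  (start)
  step 1: F  (read a: A→F)
  step 2: F  (read c: F→F)
  step 3: D  (read a: F→D)
  step 4: F  (read a: D→F)
  step 5: D  (read a: F→D)
  step 6: A  (read c: D→A)

After reading 6 characters, N is in state A.
(This kind of state-tracing is the core of the pumping-lemma construction: with 6 states, pigeonhole forces a repeat within the first 6 steps.)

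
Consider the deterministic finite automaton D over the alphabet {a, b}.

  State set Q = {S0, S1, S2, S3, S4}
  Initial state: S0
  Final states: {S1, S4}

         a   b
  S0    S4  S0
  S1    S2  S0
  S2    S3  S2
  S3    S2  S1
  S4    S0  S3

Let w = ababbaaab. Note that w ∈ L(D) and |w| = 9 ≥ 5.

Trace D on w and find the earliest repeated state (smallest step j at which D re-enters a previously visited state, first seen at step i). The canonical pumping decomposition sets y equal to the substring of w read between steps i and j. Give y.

b

State sequence: S0 -a-> S4 -b-> S3 -a-> S2 -b-> S2 -b-> S2 -a-> S3 -a-> S2 -a-> S3 -b-> S1
First repeat at step 4: S2 was already visited.

So i = 3, j = 4, giving x = w[0:3] = aba, y = w[3:4] = b, z = w[4:9] = baaab.
Check: |xy| = 4 ≤ 5 and |y| = 1 ≥ 1. Reading y takes D from S2 back to S2, so every xyⁱz is accepted.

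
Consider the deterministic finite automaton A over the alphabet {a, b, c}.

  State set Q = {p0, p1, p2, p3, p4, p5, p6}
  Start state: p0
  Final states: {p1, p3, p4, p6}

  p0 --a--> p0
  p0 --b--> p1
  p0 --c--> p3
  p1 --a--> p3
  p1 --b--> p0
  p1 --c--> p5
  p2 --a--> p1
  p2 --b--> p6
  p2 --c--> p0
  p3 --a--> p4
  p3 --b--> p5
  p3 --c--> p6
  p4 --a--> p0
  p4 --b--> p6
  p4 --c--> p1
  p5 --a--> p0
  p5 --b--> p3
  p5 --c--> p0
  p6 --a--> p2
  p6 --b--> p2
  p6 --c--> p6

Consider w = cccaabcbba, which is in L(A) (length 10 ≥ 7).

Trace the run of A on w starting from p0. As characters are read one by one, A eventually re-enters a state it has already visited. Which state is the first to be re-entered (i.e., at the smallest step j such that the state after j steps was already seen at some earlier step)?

Run of A on w = c c c a a b c b b a:
  step 0: p0  (start)
  step 1: p3  (read c: p0→p3)
  step 2: p6  (read c: p3→p6)
  step 3: p6  (read c: p6→p6)   ← first repeat (p6 seen earlier)
  step 4: p2  (read a: p6→p2)
  step 5: p1  (read a: p2→p1)
  step 6: p0  (read b: p1→p0)
  step 7: p3  (read c: p0→p3)
  step 8: p5  (read b: p3→p5)
  step 9: p3  (read b: p5→p3)
  step 10: p4  (read a: p3→p4)

The earliest repeat is at step j = 3: A is in p6, which it already visited at step i = 2.
Pumping length from the standard proof: p = 7 (the number of states). The repeated state found above gives |xy| = j ≤ 7 and |y| = j − i ≥ 1.

p6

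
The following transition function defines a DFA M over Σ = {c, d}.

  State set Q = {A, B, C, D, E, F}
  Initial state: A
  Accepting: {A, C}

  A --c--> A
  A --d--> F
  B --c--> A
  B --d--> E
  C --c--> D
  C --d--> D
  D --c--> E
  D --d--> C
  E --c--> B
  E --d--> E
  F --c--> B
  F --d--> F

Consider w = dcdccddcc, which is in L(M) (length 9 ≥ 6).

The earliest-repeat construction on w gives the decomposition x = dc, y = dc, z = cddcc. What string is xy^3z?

dcdcdcdccddcc

xy^3z = dc·dc·dc·dc·cddcc = dcdcdcdccddcc.
Reading y = dc takes M from B back to B, so after x·y·y·y the machine is still in B, and z then leads to the accepting state A. Hence dcdcdcdccddcc ∈ L(M).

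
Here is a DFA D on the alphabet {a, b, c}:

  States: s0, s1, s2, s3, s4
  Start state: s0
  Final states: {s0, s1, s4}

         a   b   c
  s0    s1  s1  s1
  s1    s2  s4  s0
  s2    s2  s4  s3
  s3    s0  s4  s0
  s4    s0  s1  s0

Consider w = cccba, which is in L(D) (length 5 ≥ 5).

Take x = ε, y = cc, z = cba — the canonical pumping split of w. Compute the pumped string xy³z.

xy^3z = ε·cc·cc·cc·cba = cccccccba.
Reading y = cc takes D from s0 back to s0, so after x·y·y·y the machine is still in s0, and z then leads to the accepting state s0. Hence cccccccba ∈ L(D).

cccccccba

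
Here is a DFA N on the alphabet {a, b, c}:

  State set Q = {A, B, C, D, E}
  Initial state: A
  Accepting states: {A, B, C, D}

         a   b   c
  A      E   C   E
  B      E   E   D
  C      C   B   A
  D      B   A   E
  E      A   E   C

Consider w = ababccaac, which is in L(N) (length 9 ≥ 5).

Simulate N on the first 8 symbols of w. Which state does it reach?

State sequence: A -a-> E -b-> E -a-> A -b-> C -c-> A -c-> E -a-> A -a-> E

After reading 8 characters, N is in state E.

E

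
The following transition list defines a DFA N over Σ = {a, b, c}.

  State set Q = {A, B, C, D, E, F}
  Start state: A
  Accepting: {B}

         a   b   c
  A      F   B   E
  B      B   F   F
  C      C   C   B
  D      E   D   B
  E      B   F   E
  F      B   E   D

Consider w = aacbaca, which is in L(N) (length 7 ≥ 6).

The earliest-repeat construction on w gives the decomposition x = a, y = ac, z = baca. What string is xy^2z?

aacacbaca

xy^2z = a·ac·ac·baca = aacacbaca.
Reading y = ac takes N from F back to F, so after x·y·y the machine is still in F, and z then leads to the accepting state B. Hence aacacbaca ∈ L(N).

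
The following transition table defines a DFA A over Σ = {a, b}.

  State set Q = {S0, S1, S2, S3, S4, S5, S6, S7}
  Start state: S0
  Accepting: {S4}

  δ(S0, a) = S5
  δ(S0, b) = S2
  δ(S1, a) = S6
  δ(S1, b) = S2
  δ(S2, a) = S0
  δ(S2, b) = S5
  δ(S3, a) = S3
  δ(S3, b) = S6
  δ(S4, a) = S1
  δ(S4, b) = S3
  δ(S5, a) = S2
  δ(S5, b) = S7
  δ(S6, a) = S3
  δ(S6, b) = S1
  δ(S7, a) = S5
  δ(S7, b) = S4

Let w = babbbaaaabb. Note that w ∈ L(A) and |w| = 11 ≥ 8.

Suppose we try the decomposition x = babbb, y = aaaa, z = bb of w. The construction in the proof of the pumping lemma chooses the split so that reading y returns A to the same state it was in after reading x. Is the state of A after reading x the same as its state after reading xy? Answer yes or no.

no

Run of A on the first 9 characters of w = b a b b b a a a a:
  step 0: S0  (start)
  step 1: S2  (read b: S0→S2)
  step 2: S0  (read a: S2→S0)
  step 3: S2  (read b: S0→S2)
  step 4: S5  (read b: S2→S5)
  step 5: S7  (read b: S5→S7)
  step 6: S5  (read a: S7→S5)
  step 7: S2  (read a: S5→S2)
  step 8: S0  (read a: S2→S0)
  step 9: S5  (read a: S0→S5)

After x (step 5): S7. After xy (step 9): S5.
They differ (S7 ≠ S5), so y is not a cycle from the state after x; this split is not the one the pumping-lemma construction produces, and pumping y need not keep the string in L(A).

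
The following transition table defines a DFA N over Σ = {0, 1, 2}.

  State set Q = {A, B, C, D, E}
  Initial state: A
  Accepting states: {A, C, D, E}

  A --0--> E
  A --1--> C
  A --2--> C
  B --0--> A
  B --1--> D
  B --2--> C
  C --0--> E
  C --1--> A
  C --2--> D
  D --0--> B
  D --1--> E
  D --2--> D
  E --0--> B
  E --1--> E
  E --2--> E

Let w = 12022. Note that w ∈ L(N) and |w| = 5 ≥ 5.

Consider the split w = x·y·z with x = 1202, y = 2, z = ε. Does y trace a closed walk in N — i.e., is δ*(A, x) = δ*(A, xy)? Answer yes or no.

State sequence: A -1-> C -2-> D -0-> B -2-> C -2-> D

After x (step 4): C. After xy (step 5): D.
They differ (C ≠ D), so y is not a cycle from the state after x; this split is not the one the pumping-lemma construction produces, and pumping y need not keep the string in L(N).

no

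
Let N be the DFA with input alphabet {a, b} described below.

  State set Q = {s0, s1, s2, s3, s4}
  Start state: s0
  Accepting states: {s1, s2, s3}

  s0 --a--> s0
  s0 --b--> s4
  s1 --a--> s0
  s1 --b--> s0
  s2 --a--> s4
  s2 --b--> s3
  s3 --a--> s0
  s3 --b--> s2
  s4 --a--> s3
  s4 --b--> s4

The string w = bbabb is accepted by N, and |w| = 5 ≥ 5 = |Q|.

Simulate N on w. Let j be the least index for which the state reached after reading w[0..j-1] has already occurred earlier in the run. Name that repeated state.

s4

Run of N on w = b b a b b:
  step 0: s0  (start)
  step 1: s4  (read b: s0→s4)
  step 2: s4  (read b: s4→s4)   ← first repeat (s4 seen earlier)
  step 3: s3  (read a: s4→s3)
  step 4: s2  (read b: s3→s2)
  step 5: s3  (read b: s2→s3)

The earliest repeat is at step j = 2: N is in s4, which it already visited at step i = 1.
Pumping length from the standard proof: p = 5 (the number of states). The repeated state found above gives |xy| = j ≤ 5 and |y| = j − i ≥ 1.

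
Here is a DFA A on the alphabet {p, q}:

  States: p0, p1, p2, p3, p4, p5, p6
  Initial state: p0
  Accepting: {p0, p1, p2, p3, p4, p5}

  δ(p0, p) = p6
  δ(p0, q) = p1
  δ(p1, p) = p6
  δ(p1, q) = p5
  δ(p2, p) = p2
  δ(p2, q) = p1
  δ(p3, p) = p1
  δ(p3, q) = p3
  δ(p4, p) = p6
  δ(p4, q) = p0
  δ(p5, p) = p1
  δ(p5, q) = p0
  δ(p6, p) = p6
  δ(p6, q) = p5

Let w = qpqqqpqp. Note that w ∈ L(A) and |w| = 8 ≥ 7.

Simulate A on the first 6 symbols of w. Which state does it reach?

p6

Run of A on the first 6 characters of w = q p q q q p:
  step 0: p0  (start)
  step 1: p1  (read q: p0→p1)
  step 2: p6  (read p: p1→p6)
  step 3: p5  (read q: p6→p5)
  step 4: p0  (read q: p5→p0)
  step 5: p1  (read q: p0→p1)
  step 6: p6  (read p: p1→p6)

After reading 6 characters, A is in state p6.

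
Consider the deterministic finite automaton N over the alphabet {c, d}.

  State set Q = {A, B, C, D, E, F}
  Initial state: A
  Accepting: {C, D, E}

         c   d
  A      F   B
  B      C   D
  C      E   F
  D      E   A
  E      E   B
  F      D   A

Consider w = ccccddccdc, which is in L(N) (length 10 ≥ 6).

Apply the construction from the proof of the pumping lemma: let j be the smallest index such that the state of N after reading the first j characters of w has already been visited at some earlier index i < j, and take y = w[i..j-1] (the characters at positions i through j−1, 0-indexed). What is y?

Run of N on w = c c c c d d c c d c:
  step 0: A  (start)
  step 1: F  (read c: A→F)
  step 2: D  (read c: F→D)
  step 3: E  (read c: D→E)
  step 4: E  (read c: E→E)   ← first repeat (E seen earlier)
  step 5: B  (read d: E→B)
  step 6: D  (read d: B→D)
  step 7: E  (read c: D→E)
  step 8: E  (read c: E→E)
  step 9: B  (read d: E→B)
  step 10: C  (read c: B→C)

So i = 3, j = 4, giving x = w[0:3] = ccc, y = w[3:4] = c, z = w[4:10] = ddccdc.
Check: |xy| = 4 ≤ 6 and |y| = 1 ≥ 1. Reading y takes N from E back to E, so every xyⁱz is accepted.
Since N has 6 states, any run of length ≥ 6 visits 6+1 states, so by pigeonhole some state repeats within the first 6 steps — that repeat gives the pumpable loop.

c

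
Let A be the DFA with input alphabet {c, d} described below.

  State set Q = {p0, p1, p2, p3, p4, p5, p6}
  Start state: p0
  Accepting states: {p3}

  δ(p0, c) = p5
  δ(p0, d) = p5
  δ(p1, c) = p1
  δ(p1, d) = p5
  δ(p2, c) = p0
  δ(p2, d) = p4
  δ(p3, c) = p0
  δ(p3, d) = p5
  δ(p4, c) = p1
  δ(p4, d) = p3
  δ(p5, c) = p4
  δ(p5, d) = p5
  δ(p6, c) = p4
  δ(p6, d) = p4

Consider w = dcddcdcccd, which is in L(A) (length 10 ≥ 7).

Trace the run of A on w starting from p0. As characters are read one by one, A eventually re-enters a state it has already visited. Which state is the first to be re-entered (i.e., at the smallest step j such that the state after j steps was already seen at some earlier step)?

p5

Run of A on w = d c d d c d c c c d:
  step 0: p0  (start)
  step 1: p5  (read d: p0→p5)
  step 2: p4  (read c: p5→p4)
  step 3: p3  (read d: p4→p3)
  step 4: p5  (read d: p3→p5)   ← first repeat (p5 seen earlier)
  step 5: p4  (read c: p5→p4)
  step 6: p3  (read d: p4→p3)
  step 7: p0  (read c: p3→p0)
  step 8: p5  (read c: p0→p5)
  step 9: p4  (read c: p5→p4)
  step 10: p3  (read d: p4→p3)

The earliest repeat is at step j = 4: A is in p5, which it already visited at step i = 1.
Since A has 7 states, any run of length ≥ 7 visits 7+1 states, so by pigeonhole some state repeats within the first 7 steps — that repeat gives the pumpable loop.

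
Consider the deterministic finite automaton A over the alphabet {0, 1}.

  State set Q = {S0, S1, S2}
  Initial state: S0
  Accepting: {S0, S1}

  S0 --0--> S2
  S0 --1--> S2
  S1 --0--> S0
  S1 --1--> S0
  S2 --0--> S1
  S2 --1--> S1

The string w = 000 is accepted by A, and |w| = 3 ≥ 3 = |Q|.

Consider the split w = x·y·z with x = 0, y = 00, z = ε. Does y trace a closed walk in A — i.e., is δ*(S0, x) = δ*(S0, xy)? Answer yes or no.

Run of A on the first 3 characters of w = 0 0 0:
  step 0: S0  (start)
  step 1: S2  (read 0: S0→S2)
  step 2: S1  (read 0: S2→S1)
  step 3: S0  (read 0: S1→S0)

After x (step 1): S2. After xy (step 3): S0.
They differ (S2 ≠ S0), so y is not a cycle from the state after x; this split is not the one the pumping-lemma construction produces, and pumping y need not keep the string in L(A).

no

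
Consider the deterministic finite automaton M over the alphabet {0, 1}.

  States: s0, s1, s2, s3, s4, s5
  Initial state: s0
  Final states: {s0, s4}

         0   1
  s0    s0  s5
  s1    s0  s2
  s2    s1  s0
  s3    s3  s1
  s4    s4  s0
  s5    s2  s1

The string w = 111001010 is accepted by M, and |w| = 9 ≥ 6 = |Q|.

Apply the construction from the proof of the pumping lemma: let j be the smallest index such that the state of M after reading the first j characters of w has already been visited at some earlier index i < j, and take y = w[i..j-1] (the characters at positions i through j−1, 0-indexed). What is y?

10

State sequence: s0 -1-> s5 -1-> s1 -1-> s2 -0-> s1 -0-> s0 -1-> s5 -0-> s2 -1-> s0 -0-> s0
First repeat at step 4: s1 was already visited.

So i = 2, j = 4, giving x = w[0:2] = 11, y = w[2:4] = 10, z = w[4:9] = 01010.
Check: |xy| = 4 ≤ 6 and |y| = 2 ≥ 1. Reading y takes M from s1 back to s1, so every xyⁱz is accepted.
Pumping length from the standard proof: p = 6 (the number of states). The repeated state found above gives |xy| = j ≤ 6 and |y| = j − i ≥ 1.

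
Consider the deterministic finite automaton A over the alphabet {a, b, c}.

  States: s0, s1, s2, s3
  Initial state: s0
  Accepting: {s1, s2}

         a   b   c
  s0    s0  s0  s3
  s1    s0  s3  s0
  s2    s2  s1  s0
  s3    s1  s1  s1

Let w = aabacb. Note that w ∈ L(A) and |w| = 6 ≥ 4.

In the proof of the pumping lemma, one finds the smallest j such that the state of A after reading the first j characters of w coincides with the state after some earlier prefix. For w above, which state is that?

s0

Run of A on w = a a b a c b:
  step 0: s0  (start)
  step 1: s0  (read a: s0→s0)   ← first repeat (s0 seen earlier)
  step 2: s0  (read a: s0→s0)
  step 3: s0  (read b: s0→s0)
  step 4: s0  (read a: s0→s0)
  step 5: s3  (read c: s0→s3)
  step 6: s1  (read b: s3→s1)

The earliest repeat is at step j = 1: A is in s0, which it already visited at step i = 0.
The DFA has 4 states, so the proof of the pumping lemma guarantees a repeated state among the first 4+1 visited; the segment between the two visits is the pumpable y.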